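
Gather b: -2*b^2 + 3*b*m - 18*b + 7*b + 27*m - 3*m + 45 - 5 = -2*b^2 + b*(3*m - 11) + 24*m + 40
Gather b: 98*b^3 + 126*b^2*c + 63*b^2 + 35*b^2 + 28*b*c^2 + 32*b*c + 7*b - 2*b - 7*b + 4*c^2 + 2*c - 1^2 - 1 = 98*b^3 + b^2*(126*c + 98) + b*(28*c^2 + 32*c - 2) + 4*c^2 + 2*c - 2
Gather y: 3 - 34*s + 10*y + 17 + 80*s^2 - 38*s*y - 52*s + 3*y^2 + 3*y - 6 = 80*s^2 - 86*s + 3*y^2 + y*(13 - 38*s) + 14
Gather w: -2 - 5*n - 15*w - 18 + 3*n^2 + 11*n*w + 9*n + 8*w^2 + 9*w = 3*n^2 + 4*n + 8*w^2 + w*(11*n - 6) - 20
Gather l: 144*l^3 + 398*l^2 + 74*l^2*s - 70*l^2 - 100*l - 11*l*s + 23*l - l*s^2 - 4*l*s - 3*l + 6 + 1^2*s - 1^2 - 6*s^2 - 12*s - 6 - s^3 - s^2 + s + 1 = 144*l^3 + l^2*(74*s + 328) + l*(-s^2 - 15*s - 80) - s^3 - 7*s^2 - 10*s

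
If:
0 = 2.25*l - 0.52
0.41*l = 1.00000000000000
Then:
No Solution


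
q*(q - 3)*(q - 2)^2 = q^4 - 7*q^3 + 16*q^2 - 12*q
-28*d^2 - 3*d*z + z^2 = (-7*d + z)*(4*d + z)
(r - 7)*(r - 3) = r^2 - 10*r + 21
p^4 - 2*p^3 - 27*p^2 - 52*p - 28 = (p - 7)*(p + 1)*(p + 2)^2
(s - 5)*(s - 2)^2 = s^3 - 9*s^2 + 24*s - 20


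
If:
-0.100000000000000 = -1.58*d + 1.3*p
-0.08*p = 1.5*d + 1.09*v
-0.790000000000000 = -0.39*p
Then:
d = 1.73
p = 2.03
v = -2.53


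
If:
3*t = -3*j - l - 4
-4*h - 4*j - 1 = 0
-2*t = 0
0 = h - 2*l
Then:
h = 13/10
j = -31/20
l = 13/20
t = 0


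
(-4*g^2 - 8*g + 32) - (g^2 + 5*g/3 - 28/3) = -5*g^2 - 29*g/3 + 124/3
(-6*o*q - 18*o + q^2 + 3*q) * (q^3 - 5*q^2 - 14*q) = -6*o*q^4 + 12*o*q^3 + 174*o*q^2 + 252*o*q + q^5 - 2*q^4 - 29*q^3 - 42*q^2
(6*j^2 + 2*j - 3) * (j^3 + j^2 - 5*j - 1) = 6*j^5 + 8*j^4 - 31*j^3 - 19*j^2 + 13*j + 3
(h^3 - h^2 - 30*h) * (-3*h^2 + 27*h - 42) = -3*h^5 + 30*h^4 + 21*h^3 - 768*h^2 + 1260*h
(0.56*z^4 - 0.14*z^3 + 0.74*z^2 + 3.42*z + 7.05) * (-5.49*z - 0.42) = -3.0744*z^5 + 0.5334*z^4 - 4.0038*z^3 - 19.0866*z^2 - 40.1409*z - 2.961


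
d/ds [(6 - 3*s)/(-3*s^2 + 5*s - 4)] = 9*(-s^2 + 4*s - 2)/(9*s^4 - 30*s^3 + 49*s^2 - 40*s + 16)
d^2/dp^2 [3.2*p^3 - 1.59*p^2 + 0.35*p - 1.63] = 19.2*p - 3.18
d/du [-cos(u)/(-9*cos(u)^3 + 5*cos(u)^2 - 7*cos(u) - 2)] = 16*(18*cos(u)^3 - 5*cos(u)^2 - 2)*sin(u)/(-55*cos(u) + 10*cos(2*u) - 9*cos(3*u) + 2)^2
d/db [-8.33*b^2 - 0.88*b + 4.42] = -16.66*b - 0.88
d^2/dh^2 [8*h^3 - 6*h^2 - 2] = 48*h - 12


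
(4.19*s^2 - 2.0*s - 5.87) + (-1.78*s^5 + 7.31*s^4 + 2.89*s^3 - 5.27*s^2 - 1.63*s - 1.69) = -1.78*s^5 + 7.31*s^4 + 2.89*s^3 - 1.08*s^2 - 3.63*s - 7.56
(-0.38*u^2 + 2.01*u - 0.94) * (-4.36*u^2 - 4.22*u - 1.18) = 1.6568*u^4 - 7.16*u^3 - 3.9354*u^2 + 1.595*u + 1.1092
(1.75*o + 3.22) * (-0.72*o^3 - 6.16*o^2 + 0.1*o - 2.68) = -1.26*o^4 - 13.0984*o^3 - 19.6602*o^2 - 4.368*o - 8.6296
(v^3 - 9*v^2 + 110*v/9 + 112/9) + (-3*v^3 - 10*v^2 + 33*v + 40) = -2*v^3 - 19*v^2 + 407*v/9 + 472/9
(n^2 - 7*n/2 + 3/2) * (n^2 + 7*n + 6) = n^4 + 7*n^3/2 - 17*n^2 - 21*n/2 + 9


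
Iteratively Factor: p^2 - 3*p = (p - 3)*(p)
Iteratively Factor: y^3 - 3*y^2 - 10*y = (y - 5)*(y^2 + 2*y) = y*(y - 5)*(y + 2)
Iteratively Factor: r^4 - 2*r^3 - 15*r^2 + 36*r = (r - 3)*(r^3 + r^2 - 12*r) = r*(r - 3)*(r^2 + r - 12) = r*(r - 3)*(r + 4)*(r - 3)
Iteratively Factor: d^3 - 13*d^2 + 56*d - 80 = (d - 4)*(d^2 - 9*d + 20) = (d - 4)^2*(d - 5)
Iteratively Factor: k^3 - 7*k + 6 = (k + 3)*(k^2 - 3*k + 2) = (k - 2)*(k + 3)*(k - 1)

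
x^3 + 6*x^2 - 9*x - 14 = (x - 2)*(x + 1)*(x + 7)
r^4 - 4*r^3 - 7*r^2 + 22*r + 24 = (r - 4)*(r - 3)*(r + 1)*(r + 2)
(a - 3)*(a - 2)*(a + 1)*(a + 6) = a^4 + 2*a^3 - 23*a^2 + 12*a + 36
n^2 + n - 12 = (n - 3)*(n + 4)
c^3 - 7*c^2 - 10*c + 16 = (c - 8)*(c - 1)*(c + 2)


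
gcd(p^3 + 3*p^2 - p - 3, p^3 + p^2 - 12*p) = 1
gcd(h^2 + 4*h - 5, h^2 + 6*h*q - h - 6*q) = h - 1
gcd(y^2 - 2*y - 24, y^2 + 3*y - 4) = y + 4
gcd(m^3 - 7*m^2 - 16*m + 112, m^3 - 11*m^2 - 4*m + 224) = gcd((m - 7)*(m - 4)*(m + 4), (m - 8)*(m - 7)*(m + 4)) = m^2 - 3*m - 28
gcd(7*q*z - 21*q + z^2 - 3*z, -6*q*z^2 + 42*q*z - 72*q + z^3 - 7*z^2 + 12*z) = z - 3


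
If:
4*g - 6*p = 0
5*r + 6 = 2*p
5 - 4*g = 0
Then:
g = 5/4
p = 5/6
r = -13/15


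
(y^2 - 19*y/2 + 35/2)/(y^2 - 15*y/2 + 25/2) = (y - 7)/(y - 5)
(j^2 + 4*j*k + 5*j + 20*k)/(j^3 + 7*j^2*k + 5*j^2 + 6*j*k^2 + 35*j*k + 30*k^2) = (j + 4*k)/(j^2 + 7*j*k + 6*k^2)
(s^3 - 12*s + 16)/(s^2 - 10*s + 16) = (s^2 + 2*s - 8)/(s - 8)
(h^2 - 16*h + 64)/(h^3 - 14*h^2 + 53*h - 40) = (h - 8)/(h^2 - 6*h + 5)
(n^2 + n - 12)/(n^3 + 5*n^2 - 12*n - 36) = (n + 4)/(n^2 + 8*n + 12)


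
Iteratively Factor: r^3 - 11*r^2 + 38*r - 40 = (r - 2)*(r^2 - 9*r + 20) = (r - 4)*(r - 2)*(r - 5)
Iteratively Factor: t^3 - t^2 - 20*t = (t - 5)*(t^2 + 4*t) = (t - 5)*(t + 4)*(t)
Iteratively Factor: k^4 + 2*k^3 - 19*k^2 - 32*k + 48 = (k + 3)*(k^3 - k^2 - 16*k + 16) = (k + 3)*(k + 4)*(k^2 - 5*k + 4) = (k - 1)*(k + 3)*(k + 4)*(k - 4)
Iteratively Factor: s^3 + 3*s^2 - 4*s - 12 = (s - 2)*(s^2 + 5*s + 6) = (s - 2)*(s + 2)*(s + 3)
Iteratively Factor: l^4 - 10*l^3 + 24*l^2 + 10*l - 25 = (l - 1)*(l^3 - 9*l^2 + 15*l + 25) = (l - 5)*(l - 1)*(l^2 - 4*l - 5) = (l - 5)^2*(l - 1)*(l + 1)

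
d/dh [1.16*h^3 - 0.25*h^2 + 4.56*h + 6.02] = 3.48*h^2 - 0.5*h + 4.56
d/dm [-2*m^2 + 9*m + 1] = 9 - 4*m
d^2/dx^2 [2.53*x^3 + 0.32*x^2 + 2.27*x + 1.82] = 15.18*x + 0.64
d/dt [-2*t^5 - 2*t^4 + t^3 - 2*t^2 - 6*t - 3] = -10*t^4 - 8*t^3 + 3*t^2 - 4*t - 6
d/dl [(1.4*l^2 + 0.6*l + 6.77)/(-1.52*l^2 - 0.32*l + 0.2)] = (0.464*l^2 + 21.1408*l + 2.2864)/(2.3104*l^4 + 0.9728*l^3 - 0.5056*l^2 - 0.128*l + 0.04)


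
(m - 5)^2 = m^2 - 10*m + 25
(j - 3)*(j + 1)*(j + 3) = j^3 + j^2 - 9*j - 9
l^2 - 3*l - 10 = (l - 5)*(l + 2)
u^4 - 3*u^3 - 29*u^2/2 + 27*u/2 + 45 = (u - 5)*(u + 2)*(u - 3*sqrt(2)/2)*(u + 3*sqrt(2)/2)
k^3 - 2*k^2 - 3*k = k*(k - 3)*(k + 1)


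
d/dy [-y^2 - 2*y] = -2*y - 2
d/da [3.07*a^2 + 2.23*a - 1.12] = 6.14*a + 2.23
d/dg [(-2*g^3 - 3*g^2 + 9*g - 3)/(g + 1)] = (-4*g^3 - 9*g^2 - 6*g + 12)/(g^2 + 2*g + 1)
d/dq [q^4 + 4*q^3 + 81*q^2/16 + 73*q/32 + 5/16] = 4*q^3 + 12*q^2 + 81*q/8 + 73/32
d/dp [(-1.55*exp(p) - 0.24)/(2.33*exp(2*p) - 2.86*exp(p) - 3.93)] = (3.6115*exp(2*p) + 1.1184*exp(p) + 5.4051)*exp(p)/(5.4289*exp(4*p) - 13.3276*exp(3*p) - 10.1342*exp(2*p) + 22.4796*exp(p) + 15.4449)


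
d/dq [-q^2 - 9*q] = -2*q - 9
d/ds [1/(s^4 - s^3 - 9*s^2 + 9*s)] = (-4*s^3 + 3*s^2 + 18*s - 9)/(s^2*(s^3 - s^2 - 9*s + 9)^2)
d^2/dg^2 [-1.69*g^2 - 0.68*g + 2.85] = -3.38000000000000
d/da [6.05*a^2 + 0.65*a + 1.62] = 12.1*a + 0.65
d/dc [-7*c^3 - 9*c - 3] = -21*c^2 - 9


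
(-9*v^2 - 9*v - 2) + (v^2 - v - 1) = -8*v^2 - 10*v - 3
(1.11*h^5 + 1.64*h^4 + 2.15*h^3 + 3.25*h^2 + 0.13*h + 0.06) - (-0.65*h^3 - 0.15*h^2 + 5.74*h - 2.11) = 1.11*h^5 + 1.64*h^4 + 2.8*h^3 + 3.4*h^2 - 5.61*h + 2.17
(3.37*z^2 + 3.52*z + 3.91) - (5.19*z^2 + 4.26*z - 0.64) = -1.82*z^2 - 0.74*z + 4.55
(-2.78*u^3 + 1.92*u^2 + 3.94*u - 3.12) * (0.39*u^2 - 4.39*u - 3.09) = -1.0842*u^5 + 12.953*u^4 + 1.698*u^3 - 24.4462*u^2 + 1.5222*u + 9.6408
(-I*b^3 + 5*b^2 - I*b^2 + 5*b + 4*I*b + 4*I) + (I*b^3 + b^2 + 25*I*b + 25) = 6*b^2 - I*b^2 + 5*b + 29*I*b + 25 + 4*I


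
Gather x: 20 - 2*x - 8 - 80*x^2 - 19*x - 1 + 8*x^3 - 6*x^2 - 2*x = 8*x^3 - 86*x^2 - 23*x + 11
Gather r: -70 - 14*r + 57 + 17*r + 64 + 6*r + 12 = 9*r + 63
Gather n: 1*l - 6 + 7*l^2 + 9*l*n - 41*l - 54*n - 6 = 7*l^2 - 40*l + n*(9*l - 54) - 12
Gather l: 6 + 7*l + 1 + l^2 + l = l^2 + 8*l + 7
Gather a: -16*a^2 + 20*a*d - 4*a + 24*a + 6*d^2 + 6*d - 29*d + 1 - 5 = -16*a^2 + a*(20*d + 20) + 6*d^2 - 23*d - 4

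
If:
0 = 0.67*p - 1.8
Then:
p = 2.69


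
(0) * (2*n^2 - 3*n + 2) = 0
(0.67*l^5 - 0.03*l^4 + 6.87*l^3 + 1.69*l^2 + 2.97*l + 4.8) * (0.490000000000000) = 0.3283*l^5 - 0.0147*l^4 + 3.3663*l^3 + 0.8281*l^2 + 1.4553*l + 2.352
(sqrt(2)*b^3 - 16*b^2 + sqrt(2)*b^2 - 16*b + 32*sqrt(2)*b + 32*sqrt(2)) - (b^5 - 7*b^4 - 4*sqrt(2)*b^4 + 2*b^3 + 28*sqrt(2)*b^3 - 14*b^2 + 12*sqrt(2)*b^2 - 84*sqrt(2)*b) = -b^5 + 4*sqrt(2)*b^4 + 7*b^4 - 27*sqrt(2)*b^3 - 2*b^3 - 11*sqrt(2)*b^2 - 2*b^2 - 16*b + 116*sqrt(2)*b + 32*sqrt(2)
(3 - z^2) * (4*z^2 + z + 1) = -4*z^4 - z^3 + 11*z^2 + 3*z + 3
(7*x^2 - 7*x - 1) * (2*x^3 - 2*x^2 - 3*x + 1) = 14*x^5 - 28*x^4 - 9*x^3 + 30*x^2 - 4*x - 1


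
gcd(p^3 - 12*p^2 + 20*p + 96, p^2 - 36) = p - 6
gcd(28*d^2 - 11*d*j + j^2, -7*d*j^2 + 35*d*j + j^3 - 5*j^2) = 7*d - j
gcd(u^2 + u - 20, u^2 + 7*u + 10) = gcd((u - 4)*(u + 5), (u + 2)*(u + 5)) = u + 5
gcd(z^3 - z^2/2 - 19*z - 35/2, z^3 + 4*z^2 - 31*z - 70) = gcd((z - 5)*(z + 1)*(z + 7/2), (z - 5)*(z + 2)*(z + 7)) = z - 5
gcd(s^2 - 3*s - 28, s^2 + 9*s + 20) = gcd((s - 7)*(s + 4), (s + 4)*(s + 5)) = s + 4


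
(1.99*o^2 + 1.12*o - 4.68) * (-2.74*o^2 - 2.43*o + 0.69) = -5.4526*o^4 - 7.9045*o^3 + 11.4747*o^2 + 12.1452*o - 3.2292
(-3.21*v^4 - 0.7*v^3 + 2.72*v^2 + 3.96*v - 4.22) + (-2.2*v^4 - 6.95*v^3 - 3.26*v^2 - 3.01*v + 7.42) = -5.41*v^4 - 7.65*v^3 - 0.54*v^2 + 0.95*v + 3.2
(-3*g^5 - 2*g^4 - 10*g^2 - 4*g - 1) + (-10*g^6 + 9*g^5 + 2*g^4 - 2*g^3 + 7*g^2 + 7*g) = -10*g^6 + 6*g^5 - 2*g^3 - 3*g^2 + 3*g - 1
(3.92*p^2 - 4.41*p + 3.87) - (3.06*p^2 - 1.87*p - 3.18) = 0.86*p^2 - 2.54*p + 7.05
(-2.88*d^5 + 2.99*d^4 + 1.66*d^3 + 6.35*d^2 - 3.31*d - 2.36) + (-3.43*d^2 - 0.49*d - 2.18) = -2.88*d^5 + 2.99*d^4 + 1.66*d^3 + 2.92*d^2 - 3.8*d - 4.54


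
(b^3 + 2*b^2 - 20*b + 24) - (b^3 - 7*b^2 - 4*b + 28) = 9*b^2 - 16*b - 4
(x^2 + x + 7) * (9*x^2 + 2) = 9*x^4 + 9*x^3 + 65*x^2 + 2*x + 14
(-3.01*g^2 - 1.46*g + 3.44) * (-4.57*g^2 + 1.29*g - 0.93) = 13.7557*g^4 + 2.7893*g^3 - 14.8049*g^2 + 5.7954*g - 3.1992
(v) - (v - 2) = 2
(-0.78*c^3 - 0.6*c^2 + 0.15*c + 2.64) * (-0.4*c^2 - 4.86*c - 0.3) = 0.312*c^5 + 4.0308*c^4 + 3.09*c^3 - 1.605*c^2 - 12.8754*c - 0.792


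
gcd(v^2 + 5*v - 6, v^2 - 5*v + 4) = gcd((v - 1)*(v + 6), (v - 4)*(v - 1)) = v - 1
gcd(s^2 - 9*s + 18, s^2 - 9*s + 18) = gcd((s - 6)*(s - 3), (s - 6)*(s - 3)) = s^2 - 9*s + 18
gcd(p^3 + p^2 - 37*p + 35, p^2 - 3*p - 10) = p - 5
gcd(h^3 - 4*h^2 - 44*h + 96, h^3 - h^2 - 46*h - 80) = h - 8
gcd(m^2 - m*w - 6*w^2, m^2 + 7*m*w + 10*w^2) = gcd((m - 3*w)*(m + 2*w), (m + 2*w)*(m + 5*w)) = m + 2*w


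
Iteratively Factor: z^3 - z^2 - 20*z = (z + 4)*(z^2 - 5*z) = z*(z + 4)*(z - 5)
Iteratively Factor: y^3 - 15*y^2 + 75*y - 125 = (y - 5)*(y^2 - 10*y + 25) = (y - 5)^2*(y - 5)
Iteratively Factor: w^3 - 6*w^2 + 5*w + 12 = (w + 1)*(w^2 - 7*w + 12) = (w - 3)*(w + 1)*(w - 4)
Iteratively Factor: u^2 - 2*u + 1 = (u - 1)*(u - 1)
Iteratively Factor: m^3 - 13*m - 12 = (m + 3)*(m^2 - 3*m - 4) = (m - 4)*(m + 3)*(m + 1)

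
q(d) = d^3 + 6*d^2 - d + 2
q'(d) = 3*d^2 + 12*d - 1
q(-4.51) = 36.82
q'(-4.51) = 5.90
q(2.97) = 78.15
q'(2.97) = 61.10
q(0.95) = 7.32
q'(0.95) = 13.11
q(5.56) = 353.80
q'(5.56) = 158.46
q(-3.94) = 37.92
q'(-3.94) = -1.71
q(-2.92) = 31.18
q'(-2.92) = -10.46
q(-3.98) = 37.98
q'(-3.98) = -1.24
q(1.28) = 12.65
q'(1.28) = 19.28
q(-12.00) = -850.00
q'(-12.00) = 287.00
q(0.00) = 2.00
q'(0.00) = -1.00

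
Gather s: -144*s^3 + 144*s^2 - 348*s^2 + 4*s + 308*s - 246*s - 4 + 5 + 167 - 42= -144*s^3 - 204*s^2 + 66*s + 126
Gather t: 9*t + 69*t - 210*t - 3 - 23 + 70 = 44 - 132*t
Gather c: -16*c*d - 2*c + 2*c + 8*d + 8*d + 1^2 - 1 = -16*c*d + 16*d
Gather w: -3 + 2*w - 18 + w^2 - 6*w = w^2 - 4*w - 21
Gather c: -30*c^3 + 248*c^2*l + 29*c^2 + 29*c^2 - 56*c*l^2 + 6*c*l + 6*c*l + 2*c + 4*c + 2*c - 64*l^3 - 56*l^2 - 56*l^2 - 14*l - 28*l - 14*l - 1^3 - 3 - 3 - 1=-30*c^3 + c^2*(248*l + 58) + c*(-56*l^2 + 12*l + 8) - 64*l^3 - 112*l^2 - 56*l - 8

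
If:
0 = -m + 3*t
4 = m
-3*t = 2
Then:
No Solution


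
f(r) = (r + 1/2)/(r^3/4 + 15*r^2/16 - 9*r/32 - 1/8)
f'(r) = (r + 1/2)*(-3*r^2/4 - 15*r/8 + 9/32)/(r^3/4 + 15*r^2/16 - 9*r/32 - 1/8)^2 + 1/(r^3/4 + 15*r^2/16 - 9*r/32 - 1/8) = 16*(-32*r^3 - 84*r^2 - 60*r + 1)/(64*r^6 + 480*r^5 + 756*r^4 - 604*r^3 - 159*r^2 + 72*r + 16)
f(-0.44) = 0.38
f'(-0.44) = 8.57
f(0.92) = 2.35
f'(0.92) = -6.42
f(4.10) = 0.15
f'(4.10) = -0.06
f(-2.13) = -0.71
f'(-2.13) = 0.17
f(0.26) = -5.83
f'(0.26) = -19.16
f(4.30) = 0.13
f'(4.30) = -0.05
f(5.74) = 0.08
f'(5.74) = -0.02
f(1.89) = 0.55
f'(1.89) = -0.51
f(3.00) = 0.25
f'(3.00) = -0.14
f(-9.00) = 0.08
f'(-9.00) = 0.02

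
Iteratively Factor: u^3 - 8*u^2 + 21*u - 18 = (u - 2)*(u^2 - 6*u + 9) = (u - 3)*(u - 2)*(u - 3)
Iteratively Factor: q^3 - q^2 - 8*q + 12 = (q - 2)*(q^2 + q - 6) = (q - 2)^2*(q + 3)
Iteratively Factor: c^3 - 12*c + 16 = (c - 2)*(c^2 + 2*c - 8) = (c - 2)*(c + 4)*(c - 2)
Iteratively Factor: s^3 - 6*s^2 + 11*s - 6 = (s - 2)*(s^2 - 4*s + 3) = (s - 3)*(s - 2)*(s - 1)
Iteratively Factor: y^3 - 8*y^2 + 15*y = (y - 3)*(y^2 - 5*y) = (y - 5)*(y - 3)*(y)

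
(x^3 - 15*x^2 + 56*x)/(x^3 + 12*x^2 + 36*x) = (x^2 - 15*x + 56)/(x^2 + 12*x + 36)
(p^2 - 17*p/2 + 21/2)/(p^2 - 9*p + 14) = (p - 3/2)/(p - 2)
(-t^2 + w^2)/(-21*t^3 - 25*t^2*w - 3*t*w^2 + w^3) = (t - w)/(21*t^2 + 4*t*w - w^2)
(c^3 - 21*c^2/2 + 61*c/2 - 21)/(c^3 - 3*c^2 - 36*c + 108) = (2*c^2 - 9*c + 7)/(2*(c^2 + 3*c - 18))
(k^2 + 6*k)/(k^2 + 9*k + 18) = k/(k + 3)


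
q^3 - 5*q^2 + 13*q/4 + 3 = (q - 4)*(q - 3/2)*(q + 1/2)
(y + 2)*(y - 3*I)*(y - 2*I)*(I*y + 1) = I*y^4 + 6*y^3 + 2*I*y^3 + 12*y^2 - 11*I*y^2 - 6*y - 22*I*y - 12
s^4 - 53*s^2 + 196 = (s - 7)*(s - 2)*(s + 2)*(s + 7)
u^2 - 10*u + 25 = (u - 5)^2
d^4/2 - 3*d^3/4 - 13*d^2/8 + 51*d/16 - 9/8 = (d/2 + 1)*(d - 3/2)^2*(d - 1/2)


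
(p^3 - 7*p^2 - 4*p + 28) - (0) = p^3 - 7*p^2 - 4*p + 28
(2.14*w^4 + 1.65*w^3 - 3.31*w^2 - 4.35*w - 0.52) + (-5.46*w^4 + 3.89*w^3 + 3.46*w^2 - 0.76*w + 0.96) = -3.32*w^4 + 5.54*w^3 + 0.15*w^2 - 5.11*w + 0.44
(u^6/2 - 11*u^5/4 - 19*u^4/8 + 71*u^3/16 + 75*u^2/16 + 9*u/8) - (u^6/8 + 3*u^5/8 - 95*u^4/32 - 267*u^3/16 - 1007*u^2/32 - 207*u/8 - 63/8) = 3*u^6/8 - 25*u^5/8 + 19*u^4/32 + 169*u^3/8 + 1157*u^2/32 + 27*u + 63/8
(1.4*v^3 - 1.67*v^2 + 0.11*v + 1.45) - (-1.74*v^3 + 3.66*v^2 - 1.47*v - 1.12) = 3.14*v^3 - 5.33*v^2 + 1.58*v + 2.57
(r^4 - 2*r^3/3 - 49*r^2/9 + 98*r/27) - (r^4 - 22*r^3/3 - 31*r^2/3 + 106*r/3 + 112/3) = 20*r^3/3 + 44*r^2/9 - 856*r/27 - 112/3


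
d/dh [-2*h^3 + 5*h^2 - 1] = 2*h*(5 - 3*h)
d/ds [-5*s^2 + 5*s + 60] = 5 - 10*s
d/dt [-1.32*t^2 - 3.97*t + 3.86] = -2.64*t - 3.97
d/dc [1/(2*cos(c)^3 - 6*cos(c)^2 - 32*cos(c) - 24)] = (3*cos(c)^2 - 6*cos(c) - 16)*sin(c)/(2*(cos(c) - 6)^2*(cos(c) + 1)^2*(cos(c) + 2)^2)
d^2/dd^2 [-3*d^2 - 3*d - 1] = -6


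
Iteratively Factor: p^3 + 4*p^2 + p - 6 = (p + 3)*(p^2 + p - 2) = (p - 1)*(p + 3)*(p + 2)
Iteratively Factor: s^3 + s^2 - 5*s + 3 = (s + 3)*(s^2 - 2*s + 1) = (s - 1)*(s + 3)*(s - 1)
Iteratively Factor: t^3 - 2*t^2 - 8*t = (t - 4)*(t^2 + 2*t) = t*(t - 4)*(t + 2)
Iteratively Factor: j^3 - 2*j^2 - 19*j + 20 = (j + 4)*(j^2 - 6*j + 5) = (j - 1)*(j + 4)*(j - 5)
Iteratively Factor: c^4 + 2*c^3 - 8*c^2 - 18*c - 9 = (c + 3)*(c^3 - c^2 - 5*c - 3) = (c - 3)*(c + 3)*(c^2 + 2*c + 1) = (c - 3)*(c + 1)*(c + 3)*(c + 1)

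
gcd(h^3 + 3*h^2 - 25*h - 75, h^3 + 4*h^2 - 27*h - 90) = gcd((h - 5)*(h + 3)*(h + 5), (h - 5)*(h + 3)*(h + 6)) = h^2 - 2*h - 15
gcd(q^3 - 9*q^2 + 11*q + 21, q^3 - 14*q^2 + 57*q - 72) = q - 3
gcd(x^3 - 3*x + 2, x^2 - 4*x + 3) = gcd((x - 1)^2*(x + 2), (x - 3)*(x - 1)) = x - 1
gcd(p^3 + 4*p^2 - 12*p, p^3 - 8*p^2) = p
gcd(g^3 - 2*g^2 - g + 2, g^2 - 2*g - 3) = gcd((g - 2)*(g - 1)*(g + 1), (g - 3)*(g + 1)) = g + 1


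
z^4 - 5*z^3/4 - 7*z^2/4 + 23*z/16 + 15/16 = (z - 3/2)*(z - 5/4)*(z + 1/2)*(z + 1)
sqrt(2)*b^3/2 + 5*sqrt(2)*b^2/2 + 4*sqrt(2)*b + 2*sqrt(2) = (b + 1)*(b + 2)*(sqrt(2)*b/2 + sqrt(2))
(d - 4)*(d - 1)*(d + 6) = d^3 + d^2 - 26*d + 24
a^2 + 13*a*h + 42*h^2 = (a + 6*h)*(a + 7*h)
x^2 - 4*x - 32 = (x - 8)*(x + 4)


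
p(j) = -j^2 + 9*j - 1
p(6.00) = 17.00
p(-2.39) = -28.22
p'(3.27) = 2.46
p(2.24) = 14.14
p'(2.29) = 4.42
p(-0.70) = -7.79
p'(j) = 9 - 2*j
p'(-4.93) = 18.86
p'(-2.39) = 13.78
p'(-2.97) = 14.94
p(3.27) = 17.74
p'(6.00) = -3.00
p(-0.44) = -5.15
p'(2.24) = 4.52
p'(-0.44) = 9.88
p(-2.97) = -36.55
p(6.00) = 17.00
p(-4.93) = -69.67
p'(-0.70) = 10.40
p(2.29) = 14.37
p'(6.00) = -3.00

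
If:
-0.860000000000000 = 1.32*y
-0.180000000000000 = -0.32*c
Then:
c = 0.56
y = -0.65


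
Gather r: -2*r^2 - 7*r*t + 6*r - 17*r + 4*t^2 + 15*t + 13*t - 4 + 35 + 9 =-2*r^2 + r*(-7*t - 11) + 4*t^2 + 28*t + 40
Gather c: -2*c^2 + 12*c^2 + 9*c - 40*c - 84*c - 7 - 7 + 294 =10*c^2 - 115*c + 280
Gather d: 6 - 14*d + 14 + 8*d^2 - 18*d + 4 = 8*d^2 - 32*d + 24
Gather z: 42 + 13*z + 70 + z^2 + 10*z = z^2 + 23*z + 112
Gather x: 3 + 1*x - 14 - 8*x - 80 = -7*x - 91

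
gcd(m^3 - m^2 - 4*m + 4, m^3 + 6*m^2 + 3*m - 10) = m^2 + m - 2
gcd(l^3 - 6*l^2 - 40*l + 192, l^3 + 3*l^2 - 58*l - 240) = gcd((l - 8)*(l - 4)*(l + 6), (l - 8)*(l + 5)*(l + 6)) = l^2 - 2*l - 48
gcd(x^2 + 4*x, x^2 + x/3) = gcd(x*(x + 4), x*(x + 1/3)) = x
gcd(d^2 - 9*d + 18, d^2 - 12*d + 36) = d - 6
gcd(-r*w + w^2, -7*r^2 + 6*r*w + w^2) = r - w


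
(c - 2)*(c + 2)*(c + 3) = c^3 + 3*c^2 - 4*c - 12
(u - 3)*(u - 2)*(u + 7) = u^3 + 2*u^2 - 29*u + 42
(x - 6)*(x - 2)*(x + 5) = x^3 - 3*x^2 - 28*x + 60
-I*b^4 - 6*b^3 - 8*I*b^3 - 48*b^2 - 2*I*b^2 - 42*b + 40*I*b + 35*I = (b + 7)*(b - 5*I)*(b - I)*(-I*b - I)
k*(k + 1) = k^2 + k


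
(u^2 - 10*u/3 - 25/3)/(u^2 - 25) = (u + 5/3)/(u + 5)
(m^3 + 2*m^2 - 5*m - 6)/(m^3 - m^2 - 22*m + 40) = (m^2 + 4*m + 3)/(m^2 + m - 20)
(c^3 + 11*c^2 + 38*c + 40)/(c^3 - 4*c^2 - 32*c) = (c^2 + 7*c + 10)/(c*(c - 8))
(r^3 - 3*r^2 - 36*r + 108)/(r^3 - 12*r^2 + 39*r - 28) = (r^3 - 3*r^2 - 36*r + 108)/(r^3 - 12*r^2 + 39*r - 28)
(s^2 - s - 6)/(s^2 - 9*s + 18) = (s + 2)/(s - 6)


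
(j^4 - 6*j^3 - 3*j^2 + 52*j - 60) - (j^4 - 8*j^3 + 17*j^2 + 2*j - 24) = 2*j^3 - 20*j^2 + 50*j - 36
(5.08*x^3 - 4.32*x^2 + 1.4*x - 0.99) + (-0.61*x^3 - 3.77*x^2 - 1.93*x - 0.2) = 4.47*x^3 - 8.09*x^2 - 0.53*x - 1.19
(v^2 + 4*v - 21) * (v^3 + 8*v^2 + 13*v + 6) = v^5 + 12*v^4 + 24*v^3 - 110*v^2 - 249*v - 126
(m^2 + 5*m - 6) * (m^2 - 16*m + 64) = m^4 - 11*m^3 - 22*m^2 + 416*m - 384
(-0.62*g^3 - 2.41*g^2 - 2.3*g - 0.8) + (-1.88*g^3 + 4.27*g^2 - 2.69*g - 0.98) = -2.5*g^3 + 1.86*g^2 - 4.99*g - 1.78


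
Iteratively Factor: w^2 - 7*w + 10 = (w - 2)*(w - 5)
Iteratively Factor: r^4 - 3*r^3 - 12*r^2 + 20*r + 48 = (r + 2)*(r^3 - 5*r^2 - 2*r + 24) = (r - 4)*(r + 2)*(r^2 - r - 6) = (r - 4)*(r - 3)*(r + 2)*(r + 2)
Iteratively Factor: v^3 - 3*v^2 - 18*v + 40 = (v + 4)*(v^2 - 7*v + 10) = (v - 5)*(v + 4)*(v - 2)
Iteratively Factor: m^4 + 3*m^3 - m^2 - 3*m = (m + 3)*(m^3 - m) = (m + 1)*(m + 3)*(m^2 - m) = m*(m + 1)*(m + 3)*(m - 1)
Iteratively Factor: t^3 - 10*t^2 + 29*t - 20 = (t - 1)*(t^2 - 9*t + 20) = (t - 4)*(t - 1)*(t - 5)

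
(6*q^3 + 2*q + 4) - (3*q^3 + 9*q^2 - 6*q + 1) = 3*q^3 - 9*q^2 + 8*q + 3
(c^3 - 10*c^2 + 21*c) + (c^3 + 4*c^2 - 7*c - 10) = 2*c^3 - 6*c^2 + 14*c - 10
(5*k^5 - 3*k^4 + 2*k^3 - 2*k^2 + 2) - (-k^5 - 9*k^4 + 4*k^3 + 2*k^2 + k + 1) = 6*k^5 + 6*k^4 - 2*k^3 - 4*k^2 - k + 1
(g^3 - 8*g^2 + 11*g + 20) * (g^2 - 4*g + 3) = g^5 - 12*g^4 + 46*g^3 - 48*g^2 - 47*g + 60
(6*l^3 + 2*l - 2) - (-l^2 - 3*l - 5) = 6*l^3 + l^2 + 5*l + 3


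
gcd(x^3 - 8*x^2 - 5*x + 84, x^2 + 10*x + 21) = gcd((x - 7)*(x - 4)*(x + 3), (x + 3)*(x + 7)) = x + 3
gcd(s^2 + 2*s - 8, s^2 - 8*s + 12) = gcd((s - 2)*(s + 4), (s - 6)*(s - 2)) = s - 2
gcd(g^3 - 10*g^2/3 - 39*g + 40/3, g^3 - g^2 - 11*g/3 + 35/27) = g - 1/3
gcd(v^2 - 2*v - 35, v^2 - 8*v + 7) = v - 7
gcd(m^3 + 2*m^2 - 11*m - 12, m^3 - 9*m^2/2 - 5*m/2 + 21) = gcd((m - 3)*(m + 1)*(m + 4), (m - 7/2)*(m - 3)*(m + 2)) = m - 3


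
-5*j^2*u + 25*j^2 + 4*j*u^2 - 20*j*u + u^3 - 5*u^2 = (-j + u)*(5*j + u)*(u - 5)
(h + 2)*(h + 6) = h^2 + 8*h + 12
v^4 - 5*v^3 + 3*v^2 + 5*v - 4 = (v - 4)*(v - 1)^2*(v + 1)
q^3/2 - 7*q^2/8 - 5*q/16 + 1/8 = (q/2 + 1/4)*(q - 2)*(q - 1/4)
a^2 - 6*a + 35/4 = (a - 7/2)*(a - 5/2)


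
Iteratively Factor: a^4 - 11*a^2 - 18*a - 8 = (a - 4)*(a^3 + 4*a^2 + 5*a + 2) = (a - 4)*(a + 2)*(a^2 + 2*a + 1) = (a - 4)*(a + 1)*(a + 2)*(a + 1)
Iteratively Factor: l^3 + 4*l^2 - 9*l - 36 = (l - 3)*(l^2 + 7*l + 12) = (l - 3)*(l + 3)*(l + 4)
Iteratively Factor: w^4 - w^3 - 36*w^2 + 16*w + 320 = (w + 4)*(w^3 - 5*w^2 - 16*w + 80) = (w - 4)*(w + 4)*(w^2 - w - 20) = (w - 4)*(w + 4)^2*(w - 5)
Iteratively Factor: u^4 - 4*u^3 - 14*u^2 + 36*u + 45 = (u + 1)*(u^3 - 5*u^2 - 9*u + 45) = (u - 3)*(u + 1)*(u^2 - 2*u - 15) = (u - 3)*(u + 1)*(u + 3)*(u - 5)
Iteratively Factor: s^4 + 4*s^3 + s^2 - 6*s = (s + 3)*(s^3 + s^2 - 2*s) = (s - 1)*(s + 3)*(s^2 + 2*s) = s*(s - 1)*(s + 3)*(s + 2)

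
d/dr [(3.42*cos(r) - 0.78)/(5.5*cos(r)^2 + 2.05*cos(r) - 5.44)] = (18.81*cos(r)^2 - 8.58*cos(r) + 17.0058)*sin(r)/(30.25*cos(r)^4 + 22.55*cos(r)^3 - 55.6375*cos(r)^2 - 22.304*cos(r) + 29.5936)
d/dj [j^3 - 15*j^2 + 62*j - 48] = 3*j^2 - 30*j + 62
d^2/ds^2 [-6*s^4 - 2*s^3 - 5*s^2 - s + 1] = -72*s^2 - 12*s - 10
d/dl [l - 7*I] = 1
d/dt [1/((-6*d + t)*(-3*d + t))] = (9*d - 2*t)/((3*d - t)^2*(6*d - t)^2)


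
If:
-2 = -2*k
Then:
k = 1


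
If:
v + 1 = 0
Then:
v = -1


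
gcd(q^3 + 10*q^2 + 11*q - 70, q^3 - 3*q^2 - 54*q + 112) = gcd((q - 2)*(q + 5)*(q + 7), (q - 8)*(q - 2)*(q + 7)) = q^2 + 5*q - 14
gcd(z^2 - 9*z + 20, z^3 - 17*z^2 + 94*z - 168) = z - 4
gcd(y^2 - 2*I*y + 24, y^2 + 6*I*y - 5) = 1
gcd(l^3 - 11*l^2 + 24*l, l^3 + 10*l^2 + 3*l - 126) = l - 3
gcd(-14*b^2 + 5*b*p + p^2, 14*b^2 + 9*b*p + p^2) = 7*b + p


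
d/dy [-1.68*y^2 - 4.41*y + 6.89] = -3.36*y - 4.41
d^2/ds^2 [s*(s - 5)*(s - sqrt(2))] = 6*s - 10 - 2*sqrt(2)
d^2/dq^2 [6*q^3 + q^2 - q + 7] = 36*q + 2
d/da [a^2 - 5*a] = 2*a - 5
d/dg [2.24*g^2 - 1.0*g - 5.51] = 4.48*g - 1.0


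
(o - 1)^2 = o^2 - 2*o + 1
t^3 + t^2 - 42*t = t*(t - 6)*(t + 7)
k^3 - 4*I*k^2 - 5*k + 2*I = (k - 2*I)*(k - I)^2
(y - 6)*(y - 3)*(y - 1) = y^3 - 10*y^2 + 27*y - 18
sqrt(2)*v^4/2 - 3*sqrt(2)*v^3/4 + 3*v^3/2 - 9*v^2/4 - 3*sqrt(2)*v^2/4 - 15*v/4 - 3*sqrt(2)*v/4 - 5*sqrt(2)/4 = (v - 5/2)*(v + 1)*(v + sqrt(2)/2)*(sqrt(2)*v/2 + 1)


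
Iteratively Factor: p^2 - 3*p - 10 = (p + 2)*(p - 5)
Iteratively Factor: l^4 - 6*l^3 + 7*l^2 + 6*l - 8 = (l + 1)*(l^3 - 7*l^2 + 14*l - 8) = (l - 4)*(l + 1)*(l^2 - 3*l + 2) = (l - 4)*(l - 1)*(l + 1)*(l - 2)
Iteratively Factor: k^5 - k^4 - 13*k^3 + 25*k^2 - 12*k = (k)*(k^4 - k^3 - 13*k^2 + 25*k - 12) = k*(k - 1)*(k^3 - 13*k + 12) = k*(k - 1)^2*(k^2 + k - 12) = k*(k - 3)*(k - 1)^2*(k + 4)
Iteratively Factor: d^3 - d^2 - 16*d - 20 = (d + 2)*(d^2 - 3*d - 10) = (d + 2)^2*(d - 5)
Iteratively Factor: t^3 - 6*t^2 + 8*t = (t - 2)*(t^2 - 4*t) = (t - 4)*(t - 2)*(t)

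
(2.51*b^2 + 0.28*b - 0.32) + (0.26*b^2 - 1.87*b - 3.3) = 2.77*b^2 - 1.59*b - 3.62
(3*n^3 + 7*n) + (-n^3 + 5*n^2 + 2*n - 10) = 2*n^3 + 5*n^2 + 9*n - 10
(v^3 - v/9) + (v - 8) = v^3 + 8*v/9 - 8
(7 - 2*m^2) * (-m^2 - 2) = 2*m^4 - 3*m^2 - 14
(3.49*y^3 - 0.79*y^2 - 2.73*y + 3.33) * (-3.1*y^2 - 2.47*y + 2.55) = -10.819*y^5 - 6.1713*y^4 + 19.3138*y^3 - 5.5944*y^2 - 15.1866*y + 8.4915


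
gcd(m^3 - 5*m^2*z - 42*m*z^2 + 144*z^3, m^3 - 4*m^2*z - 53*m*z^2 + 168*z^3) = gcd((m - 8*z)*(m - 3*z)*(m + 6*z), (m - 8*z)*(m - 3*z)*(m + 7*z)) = m^2 - 11*m*z + 24*z^2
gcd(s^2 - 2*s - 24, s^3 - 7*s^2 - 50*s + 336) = s - 6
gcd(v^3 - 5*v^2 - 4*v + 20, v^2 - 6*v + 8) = v - 2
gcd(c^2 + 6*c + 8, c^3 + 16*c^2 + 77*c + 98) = c + 2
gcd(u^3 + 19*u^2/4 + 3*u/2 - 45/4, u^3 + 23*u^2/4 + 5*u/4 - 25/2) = u - 5/4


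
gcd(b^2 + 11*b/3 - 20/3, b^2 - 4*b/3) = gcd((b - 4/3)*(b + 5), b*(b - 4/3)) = b - 4/3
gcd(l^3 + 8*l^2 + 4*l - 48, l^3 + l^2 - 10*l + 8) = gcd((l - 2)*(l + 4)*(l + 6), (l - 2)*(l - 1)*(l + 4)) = l^2 + 2*l - 8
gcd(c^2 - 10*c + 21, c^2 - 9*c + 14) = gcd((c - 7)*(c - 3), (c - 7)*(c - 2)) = c - 7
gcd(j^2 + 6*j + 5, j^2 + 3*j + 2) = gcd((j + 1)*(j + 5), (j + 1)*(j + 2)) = j + 1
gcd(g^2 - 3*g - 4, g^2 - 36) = 1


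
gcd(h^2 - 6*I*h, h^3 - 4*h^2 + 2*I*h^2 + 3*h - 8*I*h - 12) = 1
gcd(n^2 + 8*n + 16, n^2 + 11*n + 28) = n + 4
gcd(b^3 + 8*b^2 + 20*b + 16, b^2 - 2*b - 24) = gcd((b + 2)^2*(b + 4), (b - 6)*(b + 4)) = b + 4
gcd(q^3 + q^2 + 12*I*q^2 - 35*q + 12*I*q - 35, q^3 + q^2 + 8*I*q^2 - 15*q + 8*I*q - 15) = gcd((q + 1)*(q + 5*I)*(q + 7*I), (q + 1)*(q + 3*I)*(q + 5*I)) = q^2 + q*(1 + 5*I) + 5*I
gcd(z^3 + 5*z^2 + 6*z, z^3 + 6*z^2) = z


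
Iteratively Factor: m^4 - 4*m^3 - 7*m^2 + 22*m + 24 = (m - 3)*(m^3 - m^2 - 10*m - 8) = (m - 3)*(m + 2)*(m^2 - 3*m - 4) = (m - 3)*(m + 1)*(m + 2)*(m - 4)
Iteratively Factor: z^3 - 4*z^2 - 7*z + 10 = (z + 2)*(z^2 - 6*z + 5) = (z - 1)*(z + 2)*(z - 5)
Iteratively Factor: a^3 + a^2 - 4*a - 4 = (a + 1)*(a^2 - 4) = (a - 2)*(a + 1)*(a + 2)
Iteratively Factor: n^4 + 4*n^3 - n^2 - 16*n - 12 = (n - 2)*(n^3 + 6*n^2 + 11*n + 6) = (n - 2)*(n + 2)*(n^2 + 4*n + 3) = (n - 2)*(n + 1)*(n + 2)*(n + 3)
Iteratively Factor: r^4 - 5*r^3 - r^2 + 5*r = (r + 1)*(r^3 - 6*r^2 + 5*r) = (r - 5)*(r + 1)*(r^2 - r) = (r - 5)*(r - 1)*(r + 1)*(r)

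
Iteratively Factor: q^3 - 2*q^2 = (q - 2)*(q^2) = q*(q - 2)*(q)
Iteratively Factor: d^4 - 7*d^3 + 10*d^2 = (d - 5)*(d^3 - 2*d^2) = d*(d - 5)*(d^2 - 2*d) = d*(d - 5)*(d - 2)*(d)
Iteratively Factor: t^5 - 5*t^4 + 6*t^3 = (t)*(t^4 - 5*t^3 + 6*t^2) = t*(t - 2)*(t^3 - 3*t^2) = t*(t - 3)*(t - 2)*(t^2) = t^2*(t - 3)*(t - 2)*(t)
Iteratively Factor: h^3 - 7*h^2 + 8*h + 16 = (h - 4)*(h^2 - 3*h - 4) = (h - 4)^2*(h + 1)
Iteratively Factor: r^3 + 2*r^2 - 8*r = (r)*(r^2 + 2*r - 8) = r*(r + 4)*(r - 2)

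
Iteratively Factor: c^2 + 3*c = (c)*(c + 3)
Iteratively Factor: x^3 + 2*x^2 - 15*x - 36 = (x + 3)*(x^2 - x - 12) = (x + 3)^2*(x - 4)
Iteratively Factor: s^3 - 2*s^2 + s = (s - 1)*(s^2 - s) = (s - 1)^2*(s)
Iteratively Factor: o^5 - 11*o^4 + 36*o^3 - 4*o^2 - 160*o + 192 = (o - 4)*(o^4 - 7*o^3 + 8*o^2 + 28*o - 48) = (o - 4)*(o - 3)*(o^3 - 4*o^2 - 4*o + 16) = (o - 4)*(o - 3)*(o - 2)*(o^2 - 2*o - 8) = (o - 4)^2*(o - 3)*(o - 2)*(o + 2)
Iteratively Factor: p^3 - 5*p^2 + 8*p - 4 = (p - 2)*(p^2 - 3*p + 2) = (p - 2)*(p - 1)*(p - 2)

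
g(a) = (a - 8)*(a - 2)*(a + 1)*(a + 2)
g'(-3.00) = -197.00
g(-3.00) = 110.00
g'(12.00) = 3628.00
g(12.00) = 7280.00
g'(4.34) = -144.72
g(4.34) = -289.95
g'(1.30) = -29.90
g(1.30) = 35.60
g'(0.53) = 9.98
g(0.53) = 42.51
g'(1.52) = -42.95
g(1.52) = 27.59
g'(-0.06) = 29.36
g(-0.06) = 30.28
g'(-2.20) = -63.43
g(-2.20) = 10.28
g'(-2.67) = -133.76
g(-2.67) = 55.75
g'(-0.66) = 33.54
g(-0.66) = 10.50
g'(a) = (a - 8)*(a - 2)*(a + 1) + (a - 8)*(a - 2)*(a + 2) + (a - 8)*(a + 1)*(a + 2) + (a - 2)*(a + 1)*(a + 2) = 4*a^3 - 21*a^2 - 24*a + 28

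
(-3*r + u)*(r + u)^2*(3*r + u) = -9*r^4 - 18*r^3*u - 8*r^2*u^2 + 2*r*u^3 + u^4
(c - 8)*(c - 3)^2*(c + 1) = c^4 - 13*c^3 + 43*c^2 - 15*c - 72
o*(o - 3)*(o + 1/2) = o^3 - 5*o^2/2 - 3*o/2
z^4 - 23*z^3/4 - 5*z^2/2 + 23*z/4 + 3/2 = (z - 6)*(z - 1)*(z + 1/4)*(z + 1)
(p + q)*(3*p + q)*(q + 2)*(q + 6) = 3*p^2*q^2 + 24*p^2*q + 36*p^2 + 4*p*q^3 + 32*p*q^2 + 48*p*q + q^4 + 8*q^3 + 12*q^2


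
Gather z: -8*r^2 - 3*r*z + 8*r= -8*r^2 - 3*r*z + 8*r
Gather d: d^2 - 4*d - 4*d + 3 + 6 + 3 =d^2 - 8*d + 12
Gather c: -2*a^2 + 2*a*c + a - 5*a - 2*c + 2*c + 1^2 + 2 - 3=-2*a^2 + 2*a*c - 4*a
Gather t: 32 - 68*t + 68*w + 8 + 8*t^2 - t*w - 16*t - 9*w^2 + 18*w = 8*t^2 + t*(-w - 84) - 9*w^2 + 86*w + 40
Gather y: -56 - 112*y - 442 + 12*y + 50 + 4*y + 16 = -96*y - 432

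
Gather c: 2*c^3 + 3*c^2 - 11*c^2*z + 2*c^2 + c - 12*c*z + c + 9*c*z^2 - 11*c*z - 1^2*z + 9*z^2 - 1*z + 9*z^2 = 2*c^3 + c^2*(5 - 11*z) + c*(9*z^2 - 23*z + 2) + 18*z^2 - 2*z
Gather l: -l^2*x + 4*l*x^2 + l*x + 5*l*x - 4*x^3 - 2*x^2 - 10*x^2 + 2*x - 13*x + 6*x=-l^2*x + l*(4*x^2 + 6*x) - 4*x^3 - 12*x^2 - 5*x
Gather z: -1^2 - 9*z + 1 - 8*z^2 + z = -8*z^2 - 8*z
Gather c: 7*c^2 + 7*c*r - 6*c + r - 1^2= 7*c^2 + c*(7*r - 6) + r - 1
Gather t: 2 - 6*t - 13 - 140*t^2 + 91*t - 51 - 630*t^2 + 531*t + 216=-770*t^2 + 616*t + 154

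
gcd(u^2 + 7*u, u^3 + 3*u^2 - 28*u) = u^2 + 7*u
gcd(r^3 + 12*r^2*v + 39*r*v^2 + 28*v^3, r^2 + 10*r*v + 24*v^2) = r + 4*v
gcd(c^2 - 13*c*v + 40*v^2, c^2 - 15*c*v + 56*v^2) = -c + 8*v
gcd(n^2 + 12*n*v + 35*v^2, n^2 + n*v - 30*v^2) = 1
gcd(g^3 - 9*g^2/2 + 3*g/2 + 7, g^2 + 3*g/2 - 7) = g - 2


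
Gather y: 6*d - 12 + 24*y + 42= 6*d + 24*y + 30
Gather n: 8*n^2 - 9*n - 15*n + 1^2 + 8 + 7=8*n^2 - 24*n + 16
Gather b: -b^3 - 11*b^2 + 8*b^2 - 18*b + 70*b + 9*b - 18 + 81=-b^3 - 3*b^2 + 61*b + 63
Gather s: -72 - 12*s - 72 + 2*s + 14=-10*s - 130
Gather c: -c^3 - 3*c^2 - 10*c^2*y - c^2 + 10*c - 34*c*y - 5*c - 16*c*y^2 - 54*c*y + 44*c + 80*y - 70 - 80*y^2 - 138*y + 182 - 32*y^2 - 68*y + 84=-c^3 + c^2*(-10*y - 4) + c*(-16*y^2 - 88*y + 49) - 112*y^2 - 126*y + 196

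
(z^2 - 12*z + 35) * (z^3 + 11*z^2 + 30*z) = z^5 - z^4 - 67*z^3 + 25*z^2 + 1050*z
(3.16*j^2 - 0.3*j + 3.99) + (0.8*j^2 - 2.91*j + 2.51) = 3.96*j^2 - 3.21*j + 6.5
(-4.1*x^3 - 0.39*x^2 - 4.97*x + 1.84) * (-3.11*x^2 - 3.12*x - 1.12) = 12.751*x^5 + 14.0049*x^4 + 21.2655*x^3 + 10.2208*x^2 - 0.174399999999999*x - 2.0608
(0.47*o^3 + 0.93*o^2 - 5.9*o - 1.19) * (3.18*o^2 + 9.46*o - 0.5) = 1.4946*o^5 + 7.4036*o^4 - 10.1992*o^3 - 60.0632*o^2 - 8.3074*o + 0.595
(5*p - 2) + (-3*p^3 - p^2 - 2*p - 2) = -3*p^3 - p^2 + 3*p - 4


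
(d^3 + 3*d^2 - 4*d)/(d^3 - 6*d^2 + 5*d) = (d + 4)/(d - 5)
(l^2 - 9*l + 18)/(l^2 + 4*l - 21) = (l - 6)/(l + 7)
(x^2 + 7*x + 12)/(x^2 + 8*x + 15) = (x + 4)/(x + 5)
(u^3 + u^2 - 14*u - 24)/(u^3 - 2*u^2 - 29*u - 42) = (u - 4)/(u - 7)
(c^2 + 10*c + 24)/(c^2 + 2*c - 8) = (c + 6)/(c - 2)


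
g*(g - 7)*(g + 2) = g^3 - 5*g^2 - 14*g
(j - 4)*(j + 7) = j^2 + 3*j - 28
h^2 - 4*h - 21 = (h - 7)*(h + 3)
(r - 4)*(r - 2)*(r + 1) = r^3 - 5*r^2 + 2*r + 8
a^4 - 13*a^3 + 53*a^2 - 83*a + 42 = (a - 7)*(a - 3)*(a - 2)*(a - 1)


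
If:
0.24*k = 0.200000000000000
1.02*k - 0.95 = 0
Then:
No Solution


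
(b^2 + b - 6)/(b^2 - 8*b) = (b^2 + b - 6)/(b*(b - 8))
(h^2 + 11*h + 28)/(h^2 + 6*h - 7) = (h + 4)/(h - 1)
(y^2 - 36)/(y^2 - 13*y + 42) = (y + 6)/(y - 7)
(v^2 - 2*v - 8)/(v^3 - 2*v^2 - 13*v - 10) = (v - 4)/(v^2 - 4*v - 5)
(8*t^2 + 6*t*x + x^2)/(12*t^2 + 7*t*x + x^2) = (2*t + x)/(3*t + x)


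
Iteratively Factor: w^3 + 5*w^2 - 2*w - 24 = (w + 3)*(w^2 + 2*w - 8) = (w + 3)*(w + 4)*(w - 2)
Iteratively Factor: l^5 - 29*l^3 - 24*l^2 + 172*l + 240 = (l + 2)*(l^4 - 2*l^3 - 25*l^2 + 26*l + 120) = (l - 5)*(l + 2)*(l^3 + 3*l^2 - 10*l - 24) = (l - 5)*(l - 3)*(l + 2)*(l^2 + 6*l + 8) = (l - 5)*(l - 3)*(l + 2)*(l + 4)*(l + 2)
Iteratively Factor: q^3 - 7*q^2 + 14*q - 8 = (q - 2)*(q^2 - 5*q + 4) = (q - 4)*(q - 2)*(q - 1)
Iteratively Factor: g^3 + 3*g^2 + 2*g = (g + 2)*(g^2 + g) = g*(g + 2)*(g + 1)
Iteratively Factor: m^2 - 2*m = (m)*(m - 2)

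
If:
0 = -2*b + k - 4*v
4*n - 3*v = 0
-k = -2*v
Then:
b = -v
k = 2*v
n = 3*v/4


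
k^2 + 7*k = k*(k + 7)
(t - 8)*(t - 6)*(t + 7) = t^3 - 7*t^2 - 50*t + 336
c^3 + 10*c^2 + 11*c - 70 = (c - 2)*(c + 5)*(c + 7)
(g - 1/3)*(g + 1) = g^2 + 2*g/3 - 1/3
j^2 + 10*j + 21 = (j + 3)*(j + 7)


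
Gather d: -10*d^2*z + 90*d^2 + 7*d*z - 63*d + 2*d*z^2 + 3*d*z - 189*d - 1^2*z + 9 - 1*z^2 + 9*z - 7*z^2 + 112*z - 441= d^2*(90 - 10*z) + d*(2*z^2 + 10*z - 252) - 8*z^2 + 120*z - 432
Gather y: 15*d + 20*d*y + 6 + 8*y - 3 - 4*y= 15*d + y*(20*d + 4) + 3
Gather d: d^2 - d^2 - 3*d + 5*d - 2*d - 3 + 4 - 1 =0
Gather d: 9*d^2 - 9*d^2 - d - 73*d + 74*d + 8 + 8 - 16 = 0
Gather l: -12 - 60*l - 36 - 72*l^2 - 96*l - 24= -72*l^2 - 156*l - 72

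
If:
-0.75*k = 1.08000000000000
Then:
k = -1.44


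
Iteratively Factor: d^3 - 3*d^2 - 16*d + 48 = (d - 4)*(d^2 + d - 12) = (d - 4)*(d + 4)*(d - 3)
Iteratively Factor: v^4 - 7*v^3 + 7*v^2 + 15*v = (v - 5)*(v^3 - 2*v^2 - 3*v) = v*(v - 5)*(v^2 - 2*v - 3) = v*(v - 5)*(v - 3)*(v + 1)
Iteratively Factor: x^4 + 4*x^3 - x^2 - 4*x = (x)*(x^3 + 4*x^2 - x - 4) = x*(x + 4)*(x^2 - 1) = x*(x + 1)*(x + 4)*(x - 1)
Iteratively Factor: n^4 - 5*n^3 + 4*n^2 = (n)*(n^3 - 5*n^2 + 4*n) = n*(n - 4)*(n^2 - n) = n*(n - 4)*(n - 1)*(n)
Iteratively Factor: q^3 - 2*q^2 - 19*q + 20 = (q - 1)*(q^2 - q - 20) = (q - 5)*(q - 1)*(q + 4)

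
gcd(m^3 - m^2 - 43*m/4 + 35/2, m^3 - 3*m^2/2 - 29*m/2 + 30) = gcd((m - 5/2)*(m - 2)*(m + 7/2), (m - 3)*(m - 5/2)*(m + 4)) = m - 5/2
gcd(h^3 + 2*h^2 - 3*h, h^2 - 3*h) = h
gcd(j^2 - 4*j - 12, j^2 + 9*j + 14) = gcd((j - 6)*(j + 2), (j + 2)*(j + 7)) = j + 2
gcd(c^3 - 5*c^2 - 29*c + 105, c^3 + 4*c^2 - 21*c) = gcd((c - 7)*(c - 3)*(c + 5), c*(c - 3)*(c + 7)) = c - 3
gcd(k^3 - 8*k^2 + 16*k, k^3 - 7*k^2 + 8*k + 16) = k^2 - 8*k + 16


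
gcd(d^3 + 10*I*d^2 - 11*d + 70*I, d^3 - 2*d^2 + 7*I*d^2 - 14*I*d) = d + 7*I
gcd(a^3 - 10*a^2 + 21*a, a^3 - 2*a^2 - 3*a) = a^2 - 3*a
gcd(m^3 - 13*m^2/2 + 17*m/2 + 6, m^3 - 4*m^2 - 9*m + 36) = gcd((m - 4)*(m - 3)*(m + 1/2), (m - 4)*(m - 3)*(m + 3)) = m^2 - 7*m + 12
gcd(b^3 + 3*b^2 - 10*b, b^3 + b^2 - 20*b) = b^2 + 5*b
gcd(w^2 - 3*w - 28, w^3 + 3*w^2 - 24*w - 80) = w + 4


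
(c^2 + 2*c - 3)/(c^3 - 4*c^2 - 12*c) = (-c^2 - 2*c + 3)/(c*(-c^2 + 4*c + 12))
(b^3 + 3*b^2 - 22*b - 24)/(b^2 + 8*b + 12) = (b^2 - 3*b - 4)/(b + 2)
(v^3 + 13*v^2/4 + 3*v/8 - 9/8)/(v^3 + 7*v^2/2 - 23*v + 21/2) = (4*v^2 + 15*v + 9)/(4*(v^2 + 4*v - 21))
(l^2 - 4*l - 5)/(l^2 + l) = (l - 5)/l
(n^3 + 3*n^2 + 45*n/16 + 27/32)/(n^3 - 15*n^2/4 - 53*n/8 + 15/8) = (16*n^2 + 24*n + 9)/(4*(4*n^2 - 21*n + 5))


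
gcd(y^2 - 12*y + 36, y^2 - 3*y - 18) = y - 6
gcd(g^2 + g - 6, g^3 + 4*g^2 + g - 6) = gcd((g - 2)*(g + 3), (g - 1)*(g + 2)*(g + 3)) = g + 3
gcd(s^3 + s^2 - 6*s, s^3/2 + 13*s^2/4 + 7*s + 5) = 1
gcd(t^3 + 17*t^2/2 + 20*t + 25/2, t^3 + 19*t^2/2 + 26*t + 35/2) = t^2 + 6*t + 5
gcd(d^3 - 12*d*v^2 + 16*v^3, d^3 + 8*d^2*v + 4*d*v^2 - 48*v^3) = -d^2 - 2*d*v + 8*v^2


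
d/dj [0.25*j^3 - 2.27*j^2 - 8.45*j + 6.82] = 0.75*j^2 - 4.54*j - 8.45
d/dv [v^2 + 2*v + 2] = 2*v + 2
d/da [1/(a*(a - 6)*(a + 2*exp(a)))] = (a*(a - 6)*(-2*exp(a) - 1) - a*(a + 2*exp(a)) - (a - 6)*(a + 2*exp(a)))/(a^2*(a - 6)^2*(a + 2*exp(a))^2)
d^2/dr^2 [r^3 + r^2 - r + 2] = 6*r + 2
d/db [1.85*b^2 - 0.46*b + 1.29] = 3.7*b - 0.46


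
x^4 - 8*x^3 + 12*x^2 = x^2*(x - 6)*(x - 2)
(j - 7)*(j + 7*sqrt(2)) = j^2 - 7*j + 7*sqrt(2)*j - 49*sqrt(2)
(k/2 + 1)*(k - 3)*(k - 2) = k^3/2 - 3*k^2/2 - 2*k + 6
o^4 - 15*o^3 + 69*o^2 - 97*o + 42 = (o - 7)*(o - 6)*(o - 1)^2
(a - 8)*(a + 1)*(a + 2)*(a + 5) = a^4 - 47*a^2 - 126*a - 80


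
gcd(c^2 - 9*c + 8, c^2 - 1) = c - 1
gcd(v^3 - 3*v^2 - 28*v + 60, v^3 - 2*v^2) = v - 2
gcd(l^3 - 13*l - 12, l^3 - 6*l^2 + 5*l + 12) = l^2 - 3*l - 4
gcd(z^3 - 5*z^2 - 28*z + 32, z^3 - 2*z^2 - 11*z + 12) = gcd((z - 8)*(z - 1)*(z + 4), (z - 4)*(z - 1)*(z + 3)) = z - 1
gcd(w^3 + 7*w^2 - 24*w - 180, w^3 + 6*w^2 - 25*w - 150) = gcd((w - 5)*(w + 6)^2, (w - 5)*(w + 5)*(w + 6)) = w^2 + w - 30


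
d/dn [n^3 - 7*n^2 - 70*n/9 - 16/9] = 3*n^2 - 14*n - 70/9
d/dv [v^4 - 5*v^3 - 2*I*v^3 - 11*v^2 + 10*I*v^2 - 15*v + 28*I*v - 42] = 4*v^3 + v^2*(-15 - 6*I) + v*(-22 + 20*I) - 15 + 28*I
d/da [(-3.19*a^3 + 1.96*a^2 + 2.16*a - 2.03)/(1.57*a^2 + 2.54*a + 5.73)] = (-5.0083*a^4 - 16.2052*a^3 - 53.2489*a^2 + 28.8358*a + 17.533)/(2.4649*a^4 + 7.9756*a^3 + 24.4438*a^2 + 29.1084*a + 32.8329)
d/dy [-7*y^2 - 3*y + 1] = -14*y - 3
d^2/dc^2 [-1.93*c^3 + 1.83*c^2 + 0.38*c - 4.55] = 3.66 - 11.58*c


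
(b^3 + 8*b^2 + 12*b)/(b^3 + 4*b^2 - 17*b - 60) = b*(b^2 + 8*b + 12)/(b^3 + 4*b^2 - 17*b - 60)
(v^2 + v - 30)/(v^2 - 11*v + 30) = (v + 6)/(v - 6)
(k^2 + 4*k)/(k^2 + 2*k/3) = 3*(k + 4)/(3*k + 2)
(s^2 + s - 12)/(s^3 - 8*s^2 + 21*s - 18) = (s + 4)/(s^2 - 5*s + 6)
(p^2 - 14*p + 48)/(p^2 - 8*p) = (p - 6)/p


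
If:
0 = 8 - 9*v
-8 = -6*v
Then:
No Solution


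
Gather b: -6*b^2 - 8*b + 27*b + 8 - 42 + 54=-6*b^2 + 19*b + 20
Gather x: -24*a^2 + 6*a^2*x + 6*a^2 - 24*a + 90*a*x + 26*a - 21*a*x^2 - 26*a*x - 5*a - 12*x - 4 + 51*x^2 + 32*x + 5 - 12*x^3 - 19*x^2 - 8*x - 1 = -18*a^2 - 3*a - 12*x^3 + x^2*(32 - 21*a) + x*(6*a^2 + 64*a + 12)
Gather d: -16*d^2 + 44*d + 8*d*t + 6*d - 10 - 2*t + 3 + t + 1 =-16*d^2 + d*(8*t + 50) - t - 6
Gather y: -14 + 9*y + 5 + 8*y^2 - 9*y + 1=8*y^2 - 8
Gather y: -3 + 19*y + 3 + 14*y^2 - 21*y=14*y^2 - 2*y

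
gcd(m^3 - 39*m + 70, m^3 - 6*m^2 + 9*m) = 1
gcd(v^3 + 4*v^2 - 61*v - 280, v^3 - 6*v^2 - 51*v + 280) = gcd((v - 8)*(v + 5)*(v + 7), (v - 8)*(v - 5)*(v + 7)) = v^2 - v - 56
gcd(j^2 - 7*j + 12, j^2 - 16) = j - 4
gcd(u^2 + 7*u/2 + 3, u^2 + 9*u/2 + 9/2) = u + 3/2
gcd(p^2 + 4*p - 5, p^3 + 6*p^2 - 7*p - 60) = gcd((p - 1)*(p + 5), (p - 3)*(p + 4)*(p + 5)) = p + 5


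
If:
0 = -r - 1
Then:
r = -1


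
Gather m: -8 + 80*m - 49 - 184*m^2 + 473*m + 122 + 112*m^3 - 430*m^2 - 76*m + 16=112*m^3 - 614*m^2 + 477*m + 81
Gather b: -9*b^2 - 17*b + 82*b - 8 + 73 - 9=-9*b^2 + 65*b + 56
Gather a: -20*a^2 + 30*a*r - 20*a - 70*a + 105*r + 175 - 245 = -20*a^2 + a*(30*r - 90) + 105*r - 70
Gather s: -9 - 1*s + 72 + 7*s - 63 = 6*s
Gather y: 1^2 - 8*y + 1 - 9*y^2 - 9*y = -9*y^2 - 17*y + 2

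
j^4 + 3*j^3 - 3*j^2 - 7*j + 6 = (j - 1)^2*(j + 2)*(j + 3)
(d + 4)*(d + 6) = d^2 + 10*d + 24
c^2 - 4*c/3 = c*(c - 4/3)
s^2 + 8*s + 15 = (s + 3)*(s + 5)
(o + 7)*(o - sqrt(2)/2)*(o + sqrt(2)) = o^3 + sqrt(2)*o^2/2 + 7*o^2 - o + 7*sqrt(2)*o/2 - 7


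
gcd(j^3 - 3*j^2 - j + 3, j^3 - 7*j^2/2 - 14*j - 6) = 1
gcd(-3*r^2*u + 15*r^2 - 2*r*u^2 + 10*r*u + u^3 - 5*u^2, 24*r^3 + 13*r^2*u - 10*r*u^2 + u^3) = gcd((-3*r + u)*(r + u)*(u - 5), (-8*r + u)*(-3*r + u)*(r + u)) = 3*r^2 + 2*r*u - u^2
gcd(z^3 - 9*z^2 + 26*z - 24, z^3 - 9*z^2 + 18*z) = z - 3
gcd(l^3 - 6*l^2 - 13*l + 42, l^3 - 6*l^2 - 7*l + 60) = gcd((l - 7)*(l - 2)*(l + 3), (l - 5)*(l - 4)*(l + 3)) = l + 3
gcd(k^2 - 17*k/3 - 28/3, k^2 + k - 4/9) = k + 4/3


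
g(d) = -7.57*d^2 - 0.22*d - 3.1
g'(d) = -15.14*d - 0.22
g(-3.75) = -108.73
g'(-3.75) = 56.56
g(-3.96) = -120.94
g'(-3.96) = 59.73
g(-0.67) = -6.35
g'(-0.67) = 9.92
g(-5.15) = -202.74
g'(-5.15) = 77.75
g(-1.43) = -18.27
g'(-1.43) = 21.43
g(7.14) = -390.59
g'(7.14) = -108.32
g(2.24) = -41.58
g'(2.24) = -34.13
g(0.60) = -5.96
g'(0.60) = -9.30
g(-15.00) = -1703.05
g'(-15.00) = 226.88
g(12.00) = -1095.82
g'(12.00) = -181.90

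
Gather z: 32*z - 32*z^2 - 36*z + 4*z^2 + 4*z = -28*z^2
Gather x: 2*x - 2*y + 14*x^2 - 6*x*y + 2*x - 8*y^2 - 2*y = 14*x^2 + x*(4 - 6*y) - 8*y^2 - 4*y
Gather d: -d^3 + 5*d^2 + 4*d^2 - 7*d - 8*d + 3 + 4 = -d^3 + 9*d^2 - 15*d + 7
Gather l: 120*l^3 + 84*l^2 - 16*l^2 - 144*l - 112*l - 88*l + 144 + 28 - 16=120*l^3 + 68*l^2 - 344*l + 156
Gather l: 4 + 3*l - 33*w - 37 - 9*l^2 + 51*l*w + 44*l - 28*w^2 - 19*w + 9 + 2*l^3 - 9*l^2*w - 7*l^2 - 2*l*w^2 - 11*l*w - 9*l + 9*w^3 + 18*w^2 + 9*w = 2*l^3 + l^2*(-9*w - 16) + l*(-2*w^2 + 40*w + 38) + 9*w^3 - 10*w^2 - 43*w - 24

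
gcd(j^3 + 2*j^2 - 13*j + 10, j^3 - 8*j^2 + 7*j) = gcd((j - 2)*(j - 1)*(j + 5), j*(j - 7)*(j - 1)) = j - 1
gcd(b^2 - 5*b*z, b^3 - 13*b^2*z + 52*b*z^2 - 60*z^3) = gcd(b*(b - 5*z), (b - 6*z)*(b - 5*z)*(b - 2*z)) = -b + 5*z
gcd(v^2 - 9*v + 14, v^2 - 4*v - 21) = v - 7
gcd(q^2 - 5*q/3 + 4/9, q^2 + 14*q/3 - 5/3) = q - 1/3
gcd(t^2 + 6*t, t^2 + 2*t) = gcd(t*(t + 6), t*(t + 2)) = t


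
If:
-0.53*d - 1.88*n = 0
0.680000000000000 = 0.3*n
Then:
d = -8.04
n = 2.27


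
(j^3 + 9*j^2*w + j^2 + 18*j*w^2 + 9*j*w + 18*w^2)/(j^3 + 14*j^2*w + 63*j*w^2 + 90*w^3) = (j + 1)/(j + 5*w)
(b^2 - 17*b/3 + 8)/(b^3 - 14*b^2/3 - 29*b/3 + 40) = (b - 3)/(b^2 - 2*b - 15)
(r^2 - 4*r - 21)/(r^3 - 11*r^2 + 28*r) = (r + 3)/(r*(r - 4))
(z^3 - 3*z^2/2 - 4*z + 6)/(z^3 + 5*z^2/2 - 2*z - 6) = (z - 2)/(z + 2)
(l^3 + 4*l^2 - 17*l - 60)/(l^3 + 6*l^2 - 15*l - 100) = (l + 3)/(l + 5)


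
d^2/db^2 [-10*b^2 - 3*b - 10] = -20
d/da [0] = 0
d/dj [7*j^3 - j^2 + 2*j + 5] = 21*j^2 - 2*j + 2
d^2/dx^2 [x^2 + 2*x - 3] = 2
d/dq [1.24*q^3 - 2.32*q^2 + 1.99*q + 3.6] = 3.72*q^2 - 4.64*q + 1.99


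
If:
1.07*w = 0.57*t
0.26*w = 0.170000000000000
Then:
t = 1.23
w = 0.65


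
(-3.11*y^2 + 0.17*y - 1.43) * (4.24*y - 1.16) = -13.1864*y^3 + 4.3284*y^2 - 6.2604*y + 1.6588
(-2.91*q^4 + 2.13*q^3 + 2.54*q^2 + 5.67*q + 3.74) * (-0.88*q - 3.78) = 2.5608*q^5 + 9.1254*q^4 - 10.2866*q^3 - 14.5908*q^2 - 24.7238*q - 14.1372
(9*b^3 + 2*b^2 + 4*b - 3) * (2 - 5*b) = -45*b^4 + 8*b^3 - 16*b^2 + 23*b - 6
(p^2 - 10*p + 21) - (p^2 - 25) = 46 - 10*p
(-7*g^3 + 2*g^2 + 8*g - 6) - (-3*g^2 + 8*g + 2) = -7*g^3 + 5*g^2 - 8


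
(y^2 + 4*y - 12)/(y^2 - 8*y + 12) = (y + 6)/(y - 6)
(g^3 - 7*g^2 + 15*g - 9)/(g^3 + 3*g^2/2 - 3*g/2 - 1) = 2*(g^2 - 6*g + 9)/(2*g^2 + 5*g + 2)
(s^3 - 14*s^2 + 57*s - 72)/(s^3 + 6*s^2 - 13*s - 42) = (s^2 - 11*s + 24)/(s^2 + 9*s + 14)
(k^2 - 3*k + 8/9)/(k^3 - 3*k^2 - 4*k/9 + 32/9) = (3*k - 1)/(3*k^2 - k - 4)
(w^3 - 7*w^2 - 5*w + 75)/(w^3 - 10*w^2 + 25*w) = (w + 3)/w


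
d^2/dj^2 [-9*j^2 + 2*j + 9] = -18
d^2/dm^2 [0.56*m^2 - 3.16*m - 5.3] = 1.12000000000000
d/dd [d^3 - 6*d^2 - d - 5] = 3*d^2 - 12*d - 1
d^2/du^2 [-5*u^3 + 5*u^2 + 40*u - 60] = 10 - 30*u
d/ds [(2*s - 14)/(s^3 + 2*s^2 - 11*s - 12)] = 2*(-2*s^3 + 19*s^2 + 28*s - 89)/(s^6 + 4*s^5 - 18*s^4 - 68*s^3 + 73*s^2 + 264*s + 144)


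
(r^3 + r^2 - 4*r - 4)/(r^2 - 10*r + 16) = (r^2 + 3*r + 2)/(r - 8)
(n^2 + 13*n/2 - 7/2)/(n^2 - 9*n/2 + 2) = (n + 7)/(n - 4)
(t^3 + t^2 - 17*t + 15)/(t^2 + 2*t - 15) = t - 1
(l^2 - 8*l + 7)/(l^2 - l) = (l - 7)/l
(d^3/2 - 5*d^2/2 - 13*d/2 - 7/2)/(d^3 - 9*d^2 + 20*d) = (d^3 - 5*d^2 - 13*d - 7)/(2*d*(d^2 - 9*d + 20))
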